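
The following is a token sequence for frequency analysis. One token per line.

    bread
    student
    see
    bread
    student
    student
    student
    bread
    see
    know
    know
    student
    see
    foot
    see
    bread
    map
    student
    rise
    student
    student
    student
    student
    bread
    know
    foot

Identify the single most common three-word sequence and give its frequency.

"student student student", 3 times

Trigram frequencies (highest first):
  student student student: 3
  student student bread: 2
  bread student see: 1
  student see bread: 1
  see bread student: 1
  bread student student: 1
  … (15 more, each ≤ 1)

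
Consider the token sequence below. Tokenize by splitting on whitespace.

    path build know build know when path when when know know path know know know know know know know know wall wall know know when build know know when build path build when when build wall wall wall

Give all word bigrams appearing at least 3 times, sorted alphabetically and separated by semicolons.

build know; know know; know when; wall wall; when build

Bigram counts meeting the condition (at least 3 times):
  build know: 3
  know know: 10
  know when: 3
  wall wall: 3
  when build: 3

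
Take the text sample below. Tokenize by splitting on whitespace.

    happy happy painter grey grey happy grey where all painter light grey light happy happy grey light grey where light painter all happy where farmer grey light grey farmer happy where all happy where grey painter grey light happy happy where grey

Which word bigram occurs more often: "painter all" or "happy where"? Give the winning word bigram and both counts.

"happy where" (4 vs 1)

"painter all": 1 occurrence
"happy where": 4 occurrences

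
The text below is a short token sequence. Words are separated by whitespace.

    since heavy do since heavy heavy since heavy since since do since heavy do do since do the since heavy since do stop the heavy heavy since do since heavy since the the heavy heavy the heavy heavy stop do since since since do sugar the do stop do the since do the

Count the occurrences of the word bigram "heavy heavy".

4

Scanning the 52 overlapping bigram windows for "heavy heavy":
  position 5–6: heavy heavy
  position 25–26: heavy heavy
  position 34–35: heavy heavy
  position 37–38: heavy heavy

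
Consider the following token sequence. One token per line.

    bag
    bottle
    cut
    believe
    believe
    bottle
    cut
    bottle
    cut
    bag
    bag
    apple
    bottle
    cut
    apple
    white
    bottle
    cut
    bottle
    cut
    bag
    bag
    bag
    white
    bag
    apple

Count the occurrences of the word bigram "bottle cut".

6

Scanning the 25 overlapping bigram windows for "bottle cut":
  position 2–3: bottle cut
  position 6–7: bottle cut
  position 8–9: bottle cut
  position 13–14: bottle cut
  position 17–18: bottle cut
  position 19–20: bottle cut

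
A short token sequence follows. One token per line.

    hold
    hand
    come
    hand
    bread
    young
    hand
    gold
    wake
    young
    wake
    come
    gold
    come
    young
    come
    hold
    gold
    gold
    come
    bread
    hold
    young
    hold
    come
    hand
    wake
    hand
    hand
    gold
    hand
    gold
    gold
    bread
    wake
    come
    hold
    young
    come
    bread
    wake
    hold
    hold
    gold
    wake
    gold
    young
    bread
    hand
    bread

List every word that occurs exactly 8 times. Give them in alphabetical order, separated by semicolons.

come; hand

Unigram counts meeting the condition (exactly 8 times):
  come: 8
  hand: 8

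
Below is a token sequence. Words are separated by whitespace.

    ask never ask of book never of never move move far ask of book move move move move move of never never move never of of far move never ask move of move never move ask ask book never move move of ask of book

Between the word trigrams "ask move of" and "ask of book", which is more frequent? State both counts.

"ask move of": 1 occurrence
"ask of book": 3 occurrences

"ask of book" (3 vs 1)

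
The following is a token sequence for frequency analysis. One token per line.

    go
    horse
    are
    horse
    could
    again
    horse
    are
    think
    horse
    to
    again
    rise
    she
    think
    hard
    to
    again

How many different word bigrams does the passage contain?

15

18 tokens → 17 bigram windows in total.
Repeated bigrams (each contributes count−1 duplicates):
  horse are: 2
  to again: 2
2 duplicate windows → 17 − 2 = 15 distinct.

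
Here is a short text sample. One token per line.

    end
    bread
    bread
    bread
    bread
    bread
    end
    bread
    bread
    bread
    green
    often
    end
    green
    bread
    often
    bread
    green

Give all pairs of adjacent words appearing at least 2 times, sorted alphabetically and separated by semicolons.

bread bread; bread green; end bread

Bigram counts meeting the condition (at least 2 times):
  bread bread: 6
  bread green: 2
  end bread: 2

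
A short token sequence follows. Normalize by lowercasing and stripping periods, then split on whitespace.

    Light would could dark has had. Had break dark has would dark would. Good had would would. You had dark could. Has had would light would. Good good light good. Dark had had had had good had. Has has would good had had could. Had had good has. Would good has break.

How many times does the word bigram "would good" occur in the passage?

4

Scanning the 51 overlapping bigram windows for "would good":
  position 13–14: would good
  position 26–27: would good
  position 40–41: would good
  position 49–50: would good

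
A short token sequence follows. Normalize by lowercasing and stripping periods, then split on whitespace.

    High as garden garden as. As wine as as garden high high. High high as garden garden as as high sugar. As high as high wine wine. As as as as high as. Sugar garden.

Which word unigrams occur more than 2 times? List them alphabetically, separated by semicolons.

as; garden; high; wine

Unigram counts meeting the condition (more than 2 times):
  as: 15
  garden: 6
  high: 9
  wine: 3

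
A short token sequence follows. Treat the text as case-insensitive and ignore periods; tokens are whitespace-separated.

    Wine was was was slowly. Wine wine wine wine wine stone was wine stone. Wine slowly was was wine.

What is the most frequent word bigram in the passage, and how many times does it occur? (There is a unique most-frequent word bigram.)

"wine wine", 4 times

Bigram frequencies (highest first):
  wine wine: 4
  was was: 3
  wine stone: 2
  was wine: 2
  wine was: 1
  was slowly: 1
  … (5 more, each ≤ 1)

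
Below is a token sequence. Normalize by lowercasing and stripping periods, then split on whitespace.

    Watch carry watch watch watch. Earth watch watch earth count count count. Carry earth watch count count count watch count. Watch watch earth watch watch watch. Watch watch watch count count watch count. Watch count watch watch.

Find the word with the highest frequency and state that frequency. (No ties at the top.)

Unigram frequencies (highest first):
  watch: 20
  count: 11
  earth: 4
  carry: 2

"watch", 20 times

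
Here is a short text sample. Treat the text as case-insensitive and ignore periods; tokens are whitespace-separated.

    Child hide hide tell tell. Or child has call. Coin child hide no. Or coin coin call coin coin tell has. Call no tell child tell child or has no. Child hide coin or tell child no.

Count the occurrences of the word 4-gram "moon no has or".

0

Scanning the 34 overlapping 4-gram windows for "moon no has or":
  (none found)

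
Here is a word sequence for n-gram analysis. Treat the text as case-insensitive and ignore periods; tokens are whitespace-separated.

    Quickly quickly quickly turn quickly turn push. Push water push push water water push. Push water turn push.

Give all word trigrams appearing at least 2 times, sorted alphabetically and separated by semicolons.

push push water; water push push

Trigram counts meeting the condition (at least 2 times):
  push push water: 3
  water push push: 2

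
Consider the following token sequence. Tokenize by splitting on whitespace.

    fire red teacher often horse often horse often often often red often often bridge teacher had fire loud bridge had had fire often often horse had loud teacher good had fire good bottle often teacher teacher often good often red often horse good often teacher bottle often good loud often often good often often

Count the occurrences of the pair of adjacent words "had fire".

3

Scanning the 53 overlapping bigram windows for "had fire":
  position 16–17: had fire
  position 21–22: had fire
  position 30–31: had fire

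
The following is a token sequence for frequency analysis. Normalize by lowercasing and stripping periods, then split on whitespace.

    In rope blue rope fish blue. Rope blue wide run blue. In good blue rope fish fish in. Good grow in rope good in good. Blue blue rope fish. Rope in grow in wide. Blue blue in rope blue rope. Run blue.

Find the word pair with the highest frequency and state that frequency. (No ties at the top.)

Bigram frequencies (highest first):
  blue rope: 5
  in rope: 3
  rope blue: 3
  rope fish: 3
  in good: 3
  run blue: 2
  … (18 more, each ≤ 2)

"blue rope", 5 times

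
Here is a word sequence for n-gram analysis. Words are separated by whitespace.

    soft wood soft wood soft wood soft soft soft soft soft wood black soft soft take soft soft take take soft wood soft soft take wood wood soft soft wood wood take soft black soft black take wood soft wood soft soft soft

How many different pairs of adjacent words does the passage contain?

43 tokens → 42 bigram windows in total.
Repeated bigrams (each contributes count−1 duplicates):
  soft soft: 10
  soft wood: 7
  wood soft: 7
  soft take: 3
  take soft: 3
  black soft: 2
  soft black: 2
  take wood: 2
  … (1 more repeated)
29 duplicate windows → 42 − 29 = 13 distinct.

13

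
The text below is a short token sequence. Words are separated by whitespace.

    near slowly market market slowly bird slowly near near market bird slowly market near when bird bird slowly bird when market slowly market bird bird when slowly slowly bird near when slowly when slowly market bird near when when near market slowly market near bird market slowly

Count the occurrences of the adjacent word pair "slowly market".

5

Scanning the 46 overlapping bigram windows for "slowly market":
  position 2–3: slowly market
  position 12–13: slowly market
  position 22–23: slowly market
  position 34–35: slowly market
  position 42–43: slowly market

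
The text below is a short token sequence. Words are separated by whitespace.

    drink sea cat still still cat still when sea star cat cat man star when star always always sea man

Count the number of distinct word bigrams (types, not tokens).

18

20 tokens → 19 bigram windows in total.
Repeated bigrams (each contributes count−1 duplicates):
  cat still: 2
1 duplicate windows → 19 − 1 = 18 distinct.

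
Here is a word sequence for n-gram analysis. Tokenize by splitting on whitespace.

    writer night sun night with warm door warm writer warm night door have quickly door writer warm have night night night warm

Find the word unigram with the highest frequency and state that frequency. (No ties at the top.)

"night", 6 times

Unigram frequencies (highest first):
  night: 6
  warm: 5
  writer: 3
  door: 3
  have: 2
  sun: 1
  … (2 more, each ≤ 1)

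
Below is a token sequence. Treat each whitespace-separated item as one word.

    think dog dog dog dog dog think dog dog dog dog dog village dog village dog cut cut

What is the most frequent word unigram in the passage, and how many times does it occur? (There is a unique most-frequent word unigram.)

Unigram frequencies (highest first):
  dog: 12
  think: 2
  village: 2
  cut: 2

"dog", 12 times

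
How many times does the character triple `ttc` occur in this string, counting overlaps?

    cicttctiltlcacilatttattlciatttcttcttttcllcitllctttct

5

Sliding a length-3 window over the 52 characters (50 positions):
  position 4–6: ttc
  position 29–31: ttc
  position 32–34: ttc
  position 37–39: ttc
  position 49–51: ttc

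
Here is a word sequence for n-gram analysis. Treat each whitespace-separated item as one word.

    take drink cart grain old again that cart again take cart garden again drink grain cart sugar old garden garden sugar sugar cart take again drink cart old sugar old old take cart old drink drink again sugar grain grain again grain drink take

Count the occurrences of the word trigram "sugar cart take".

1

Scanning the 42 overlapping trigram windows for "sugar cart take":
  position 22–24: sugar cart take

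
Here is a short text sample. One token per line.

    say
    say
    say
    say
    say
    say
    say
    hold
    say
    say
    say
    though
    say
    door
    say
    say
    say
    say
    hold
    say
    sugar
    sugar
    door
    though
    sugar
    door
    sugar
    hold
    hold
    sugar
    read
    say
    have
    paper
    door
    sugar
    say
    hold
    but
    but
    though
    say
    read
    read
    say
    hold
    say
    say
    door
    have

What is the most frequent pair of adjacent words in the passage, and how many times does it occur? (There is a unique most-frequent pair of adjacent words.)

"say say", 12 times

Bigram frequencies (highest first):
  say say: 12
  say hold: 4
  hold say: 3
  though say: 2
  say door: 2
  sugar door: 2
  … (22 more, each ≤ 2)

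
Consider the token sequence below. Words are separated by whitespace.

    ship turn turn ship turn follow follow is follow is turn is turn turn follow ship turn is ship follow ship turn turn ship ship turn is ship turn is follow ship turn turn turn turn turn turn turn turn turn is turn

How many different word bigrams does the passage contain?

13

43 tokens → 42 bigram windows in total.
Repeated bigrams (each contributes count−1 duplicates):
  turn turn: 11
  ship turn: 7
  turn is: 5
  follow ship: 3
  is turn: 3
  follow is: 2
  is follow: 2
  is ship: 2
  … (2 more repeated)
29 duplicate windows → 42 − 29 = 13 distinct.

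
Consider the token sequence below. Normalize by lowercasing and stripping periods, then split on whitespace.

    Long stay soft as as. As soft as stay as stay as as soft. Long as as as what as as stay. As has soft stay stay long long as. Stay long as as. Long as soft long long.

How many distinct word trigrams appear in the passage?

31

39 tokens → 37 trigram windows in total.
Repeated trigrams (each contributes count−1 duplicates):
  as stay as: 3
  as as as: 2
  as as soft: 2
  as soft long: 2
  long as as: 2
6 duplicate windows → 37 − 6 = 31 distinct.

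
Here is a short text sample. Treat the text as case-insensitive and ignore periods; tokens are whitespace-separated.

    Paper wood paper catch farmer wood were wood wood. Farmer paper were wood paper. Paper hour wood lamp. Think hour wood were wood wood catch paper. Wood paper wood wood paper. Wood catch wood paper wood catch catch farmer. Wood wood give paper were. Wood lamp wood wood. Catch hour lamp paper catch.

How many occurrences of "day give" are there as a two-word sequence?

Scanning the 52 overlapping bigram windows for "day give":
  (none found)

0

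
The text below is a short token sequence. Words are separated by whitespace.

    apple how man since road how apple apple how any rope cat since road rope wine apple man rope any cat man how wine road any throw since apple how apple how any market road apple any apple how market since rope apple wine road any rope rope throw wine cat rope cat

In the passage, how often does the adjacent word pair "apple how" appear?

5

Scanning the 52 overlapping bigram windows for "apple how":
  position 1–2: apple how
  position 8–9: apple how
  position 29–30: apple how
  position 31–32: apple how
  position 38–39: apple how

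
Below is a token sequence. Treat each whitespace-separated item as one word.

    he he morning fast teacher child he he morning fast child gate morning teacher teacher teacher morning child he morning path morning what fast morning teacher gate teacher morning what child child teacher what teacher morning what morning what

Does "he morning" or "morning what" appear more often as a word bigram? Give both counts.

"he morning": 3 occurrences
"morning what": 4 occurrences

"morning what" (4 vs 3)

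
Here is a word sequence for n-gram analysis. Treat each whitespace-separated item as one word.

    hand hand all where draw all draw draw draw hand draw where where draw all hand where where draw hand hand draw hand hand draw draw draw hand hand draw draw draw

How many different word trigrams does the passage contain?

20

32 tokens → 30 trigram windows in total.
Repeated trigrams (each contributes count−1 duplicates):
  draw draw draw: 3
  draw hand hand: 3
  hand hand draw: 3
  draw draw hand: 2
  hand draw draw: 2
  where draw all: 2
  where where draw: 2
10 duplicate windows → 30 − 10 = 20 distinct.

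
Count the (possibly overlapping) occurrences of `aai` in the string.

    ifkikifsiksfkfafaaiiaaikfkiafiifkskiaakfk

2

Sliding a length-3 window over the 41 characters (39 positions):
  position 17–19: aai
  position 21–23: aai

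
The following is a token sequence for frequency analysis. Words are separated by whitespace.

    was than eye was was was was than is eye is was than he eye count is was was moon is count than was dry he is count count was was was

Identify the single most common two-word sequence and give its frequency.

"was was", 6 times

Bigram frequencies (highest first):
  was was: 6
  was than: 3
  is was: 2
  is count: 2
  than eye: 1
  eye was: 1
  … (16 more, each ≤ 1)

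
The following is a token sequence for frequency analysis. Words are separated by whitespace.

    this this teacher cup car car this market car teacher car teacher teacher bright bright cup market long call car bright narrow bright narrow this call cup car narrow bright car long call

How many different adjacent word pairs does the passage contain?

33 tokens → 32 bigram windows in total.
Repeated bigrams (each contributes count−1 duplicates):
  bright narrow: 2
  car teacher: 2
  cup car: 2
  long call: 2
  narrow bright: 2
5 duplicate windows → 32 − 5 = 27 distinct.

27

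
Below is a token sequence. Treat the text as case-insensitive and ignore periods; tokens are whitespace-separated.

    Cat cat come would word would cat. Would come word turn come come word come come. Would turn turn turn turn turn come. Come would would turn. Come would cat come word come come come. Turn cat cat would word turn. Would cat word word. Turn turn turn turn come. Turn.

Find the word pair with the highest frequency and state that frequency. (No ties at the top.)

"turn turn", 7 times

Bigram frequencies (highest first):
  turn turn: 7
  come come: 5
  come would: 4
  turn come: 4
  would cat: 3
  come word: 3
  … (15 more, each ≤ 3)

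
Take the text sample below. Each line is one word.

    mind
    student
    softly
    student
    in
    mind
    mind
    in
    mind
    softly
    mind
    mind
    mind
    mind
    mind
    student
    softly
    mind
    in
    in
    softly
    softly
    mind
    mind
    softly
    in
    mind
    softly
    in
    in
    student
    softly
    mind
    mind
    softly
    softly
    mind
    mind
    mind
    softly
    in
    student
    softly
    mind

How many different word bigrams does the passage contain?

14

44 tokens → 43 bigram windows in total.
Repeated bigrams (each contributes count−1 duplicates):
  mind mind: 9
  softly mind: 6
  mind softly: 5
  student softly: 4
  in mind: 3
  softly in: 3
  in in: 2
  in student: 2
  … (3 more repeated)
29 duplicate windows → 43 − 29 = 14 distinct.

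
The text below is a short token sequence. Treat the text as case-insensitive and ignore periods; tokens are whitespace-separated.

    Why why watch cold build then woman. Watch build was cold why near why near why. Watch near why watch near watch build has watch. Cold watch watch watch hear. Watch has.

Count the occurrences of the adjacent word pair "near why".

Scanning the 31 overlapping bigram windows for "near why":
  position 13–14: near why
  position 15–16: near why
  position 18–19: near why

3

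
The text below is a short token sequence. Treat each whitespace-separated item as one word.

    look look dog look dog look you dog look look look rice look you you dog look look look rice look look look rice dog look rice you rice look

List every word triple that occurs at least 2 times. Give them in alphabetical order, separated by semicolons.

dog look look; look dog look; look look look; look look rice; look rice look; you dog look

Trigram counts meeting the condition (at least 2 times):
  dog look look: 2
  look dog look: 2
  look look look: 3
  look look rice: 3
  look rice look: 2
  you dog look: 2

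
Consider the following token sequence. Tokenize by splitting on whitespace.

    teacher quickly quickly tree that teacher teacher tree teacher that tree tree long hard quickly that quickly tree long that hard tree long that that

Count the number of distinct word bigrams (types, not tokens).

25 tokens → 24 bigram windows in total.
Repeated bigrams (each contributes count−1 duplicates):
  tree long: 3
  long that: 2
  quickly tree: 2
4 duplicate windows → 24 − 4 = 20 distinct.

20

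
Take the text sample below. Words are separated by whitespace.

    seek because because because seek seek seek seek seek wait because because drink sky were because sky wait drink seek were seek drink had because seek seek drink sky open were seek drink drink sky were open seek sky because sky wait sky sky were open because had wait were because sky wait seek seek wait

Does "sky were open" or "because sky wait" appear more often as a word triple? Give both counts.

"because sky wait" (3 vs 2)

"sky were open": 2 occurrences
"because sky wait": 3 occurrences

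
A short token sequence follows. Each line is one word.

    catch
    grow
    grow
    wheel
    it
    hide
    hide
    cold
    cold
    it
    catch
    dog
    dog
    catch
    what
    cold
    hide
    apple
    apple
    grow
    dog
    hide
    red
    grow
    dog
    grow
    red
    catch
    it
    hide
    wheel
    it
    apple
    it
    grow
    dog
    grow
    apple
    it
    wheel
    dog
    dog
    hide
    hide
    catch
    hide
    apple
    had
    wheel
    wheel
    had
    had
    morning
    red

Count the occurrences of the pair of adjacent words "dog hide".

Scanning the 53 overlapping bigram windows for "dog hide":
  position 21–22: dog hide
  position 42–43: dog hide

2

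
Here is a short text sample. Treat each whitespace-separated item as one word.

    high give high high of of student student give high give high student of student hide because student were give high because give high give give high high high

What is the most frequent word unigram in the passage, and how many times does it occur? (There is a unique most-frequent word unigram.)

Unigram frequencies (highest first):
  high: 10
  give: 7
  student: 5
  of: 3
  because: 2
  hide: 1
  … (1 more, each ≤ 1)

"high", 10 times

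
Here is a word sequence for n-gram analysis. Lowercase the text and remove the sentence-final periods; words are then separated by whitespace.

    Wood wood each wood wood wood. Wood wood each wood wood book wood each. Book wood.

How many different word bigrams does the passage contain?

6

16 tokens → 15 bigram windows in total.
Repeated bigrams (each contributes count−1 duplicates):
  wood wood: 6
  wood each: 3
  book wood: 2
  each wood: 2
9 duplicate windows → 15 − 9 = 6 distinct.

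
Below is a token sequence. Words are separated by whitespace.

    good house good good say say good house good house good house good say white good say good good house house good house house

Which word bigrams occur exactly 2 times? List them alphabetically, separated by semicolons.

good good; house house; say good

Bigram counts meeting the condition (exactly 2 times):
  good good: 2
  house house: 2
  say good: 2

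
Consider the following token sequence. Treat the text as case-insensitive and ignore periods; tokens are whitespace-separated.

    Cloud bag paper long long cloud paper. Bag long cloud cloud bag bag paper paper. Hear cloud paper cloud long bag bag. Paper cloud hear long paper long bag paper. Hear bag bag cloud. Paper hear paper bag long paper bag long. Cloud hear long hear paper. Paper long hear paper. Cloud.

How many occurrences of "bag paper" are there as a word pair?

Scanning the 51 overlapping bigram windows for "bag paper":
  position 2–3: bag paper
  position 13–14: bag paper
  position 22–23: bag paper
  position 29–30: bag paper

4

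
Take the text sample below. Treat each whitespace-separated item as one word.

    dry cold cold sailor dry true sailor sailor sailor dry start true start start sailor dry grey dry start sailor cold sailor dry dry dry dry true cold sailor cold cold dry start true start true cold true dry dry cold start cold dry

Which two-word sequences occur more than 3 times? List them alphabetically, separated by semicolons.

Bigram counts meeting the condition (more than 3 times):
  dry dry: 4
  sailor dry: 4

dry dry; sailor dry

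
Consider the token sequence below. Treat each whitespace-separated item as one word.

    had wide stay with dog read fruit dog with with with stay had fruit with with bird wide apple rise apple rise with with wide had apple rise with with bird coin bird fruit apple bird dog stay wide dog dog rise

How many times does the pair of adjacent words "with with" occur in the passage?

5

Scanning the 41 overlapping bigram windows for "with with":
  position 9–10: with with
  position 10–11: with with
  position 15–16: with with
  position 23–24: with with
  position 29–30: with with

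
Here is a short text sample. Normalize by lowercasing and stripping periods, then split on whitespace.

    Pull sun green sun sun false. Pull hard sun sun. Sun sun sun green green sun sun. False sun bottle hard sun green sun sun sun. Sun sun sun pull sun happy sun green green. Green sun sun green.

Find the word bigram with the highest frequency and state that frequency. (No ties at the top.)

"sun sun", 12 times

Bigram frequencies (highest first):
  sun sun: 12
  sun green: 5
  green sun: 4
  green green: 3
  pull sun: 2
  sun false: 2
  … (9 more, each ≤ 2)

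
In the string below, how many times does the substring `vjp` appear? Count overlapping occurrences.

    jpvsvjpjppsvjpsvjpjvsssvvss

3

Sliding a length-3 window over the 27 characters (25 positions):
  position 5–7: vjp
  position 12–14: vjp
  position 16–18: vjp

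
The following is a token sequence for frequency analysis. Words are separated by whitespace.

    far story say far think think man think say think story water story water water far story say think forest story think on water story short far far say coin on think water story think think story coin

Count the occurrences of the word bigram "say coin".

Scanning the 37 overlapping bigram windows for "say coin":
  position 29–30: say coin

1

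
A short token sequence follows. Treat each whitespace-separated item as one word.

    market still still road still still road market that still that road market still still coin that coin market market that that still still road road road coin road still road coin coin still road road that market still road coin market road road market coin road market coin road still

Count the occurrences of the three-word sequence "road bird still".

0

Scanning the 49 overlapping trigram windows for "road bird still":
  (none found)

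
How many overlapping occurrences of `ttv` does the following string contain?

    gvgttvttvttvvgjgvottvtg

Sliding a length-3 window over the 23 characters (21 positions):
  position 4–6: ttv
  position 7–9: ttv
  position 10–12: ttv
  position 19–21: ttv

4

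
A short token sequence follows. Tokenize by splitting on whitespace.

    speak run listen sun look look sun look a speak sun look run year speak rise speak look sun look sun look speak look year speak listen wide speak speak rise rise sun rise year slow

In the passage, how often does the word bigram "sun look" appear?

Scanning the 35 overlapping bigram windows for "sun look":
  position 4–5: sun look
  position 7–8: sun look
  position 11–12: sun look
  position 19–20: sun look
  position 21–22: sun look

5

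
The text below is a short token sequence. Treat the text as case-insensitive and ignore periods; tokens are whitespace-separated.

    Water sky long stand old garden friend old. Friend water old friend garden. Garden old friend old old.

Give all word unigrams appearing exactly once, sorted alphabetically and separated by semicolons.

Unigram counts meeting the condition (exactly once):
  long: 1
  sky: 1
  stand: 1

long; sky; stand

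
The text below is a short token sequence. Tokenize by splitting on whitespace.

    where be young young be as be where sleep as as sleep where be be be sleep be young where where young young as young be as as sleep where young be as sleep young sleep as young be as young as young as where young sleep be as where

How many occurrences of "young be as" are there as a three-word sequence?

4

Scanning the 48 overlapping trigram windows for "young be as":
  position 4–6: young be as
  position 25–27: young be as
  position 31–33: young be as
  position 38–40: young be as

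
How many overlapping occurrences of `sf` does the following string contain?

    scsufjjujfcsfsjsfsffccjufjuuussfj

Sliding a length-2 window over the 33 characters (32 positions):
  position 12–13: sf
  position 16–17: sf
  position 18–19: sf
  position 31–32: sf

4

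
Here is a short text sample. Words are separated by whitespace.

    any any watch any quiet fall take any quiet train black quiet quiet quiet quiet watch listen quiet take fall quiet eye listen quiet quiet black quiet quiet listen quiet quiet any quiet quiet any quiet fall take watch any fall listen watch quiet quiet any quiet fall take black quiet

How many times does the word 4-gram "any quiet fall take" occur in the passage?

Scanning the 48 overlapping 4-gram windows for "any quiet fall take":
  position 4–7: any quiet fall take
  position 35–38: any quiet fall take
  position 46–49: any quiet fall take

3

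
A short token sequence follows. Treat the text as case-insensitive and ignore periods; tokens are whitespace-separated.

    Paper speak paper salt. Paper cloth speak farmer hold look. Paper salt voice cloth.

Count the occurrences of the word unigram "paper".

4

Scanning the 14 tokens for "paper":
  position 1: paper
  position 3: paper
  position 5: paper
  position 11: paper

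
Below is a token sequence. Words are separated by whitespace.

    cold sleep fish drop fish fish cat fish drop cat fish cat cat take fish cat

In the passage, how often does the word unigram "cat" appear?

5

Scanning the 16 tokens for "cat":
  position 7: cat
  position 10: cat
  position 12: cat
  position 13: cat
  position 16: cat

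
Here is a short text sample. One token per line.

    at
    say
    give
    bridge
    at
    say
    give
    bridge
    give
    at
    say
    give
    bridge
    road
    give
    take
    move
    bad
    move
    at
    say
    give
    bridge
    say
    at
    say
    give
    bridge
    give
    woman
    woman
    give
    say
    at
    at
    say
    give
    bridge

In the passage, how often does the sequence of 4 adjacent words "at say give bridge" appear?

6

Scanning the 35 overlapping 4-gram windows for "at say give bridge":
  position 1–4: at say give bridge
  position 5–8: at say give bridge
  position 10–13: at say give bridge
  position 20–23: at say give bridge
  position 25–28: at say give bridge
  position 35–38: at say give bridge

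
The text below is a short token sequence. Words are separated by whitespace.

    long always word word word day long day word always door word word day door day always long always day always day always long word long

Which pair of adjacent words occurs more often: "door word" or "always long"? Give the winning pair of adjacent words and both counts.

"always long" (2 vs 1)

"door word": 1 occurrence
"always long": 2 occurrences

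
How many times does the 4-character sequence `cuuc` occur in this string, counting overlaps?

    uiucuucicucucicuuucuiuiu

1

Sliding a length-4 window over the 24 characters (21 positions):
  position 4–7: cuuc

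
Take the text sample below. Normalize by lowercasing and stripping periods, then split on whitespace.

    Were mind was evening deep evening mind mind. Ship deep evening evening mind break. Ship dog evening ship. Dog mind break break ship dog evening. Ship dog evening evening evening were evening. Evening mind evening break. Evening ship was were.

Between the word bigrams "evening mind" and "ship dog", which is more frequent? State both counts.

"evening mind": 3 occurrences
"ship dog": 4 occurrences

"ship dog" (4 vs 3)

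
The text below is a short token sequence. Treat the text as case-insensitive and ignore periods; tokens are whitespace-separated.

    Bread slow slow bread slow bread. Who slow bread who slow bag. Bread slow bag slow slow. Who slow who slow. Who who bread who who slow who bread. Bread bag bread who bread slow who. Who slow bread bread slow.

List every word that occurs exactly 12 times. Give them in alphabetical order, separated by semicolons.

bread; who

Unigram counts meeting the condition (exactly 12 times):
  bread: 12
  who: 12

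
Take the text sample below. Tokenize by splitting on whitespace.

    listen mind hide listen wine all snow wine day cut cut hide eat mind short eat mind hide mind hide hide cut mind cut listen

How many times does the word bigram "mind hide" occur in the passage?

3

Scanning the 24 overlapping bigram windows for "mind hide":
  position 2–3: mind hide
  position 17–18: mind hide
  position 19–20: mind hide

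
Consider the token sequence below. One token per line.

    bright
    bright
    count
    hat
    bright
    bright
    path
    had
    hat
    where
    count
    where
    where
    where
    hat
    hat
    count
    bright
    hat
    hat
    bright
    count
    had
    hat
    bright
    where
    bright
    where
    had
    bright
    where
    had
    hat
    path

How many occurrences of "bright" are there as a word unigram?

Scanning the 34 tokens for "bright":
  position 1: bright
  position 2: bright
  position 5: bright
  position 6: bright
  position 18: bright
  position 21: bright
  position 25: bright
  position 27: bright
  position 30: bright

9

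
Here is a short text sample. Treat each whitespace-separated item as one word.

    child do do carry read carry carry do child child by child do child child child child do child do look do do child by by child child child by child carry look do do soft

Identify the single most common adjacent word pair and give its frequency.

Bigram frequencies (highest first):
  child child: 6
  child do: 4
  do child: 4
  do do: 3
  child by: 3
  by child: 3
  … (11 more, each ≤ 2)

"child child", 6 times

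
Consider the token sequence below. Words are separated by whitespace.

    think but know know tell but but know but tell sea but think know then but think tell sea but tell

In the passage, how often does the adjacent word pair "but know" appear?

2

Scanning the 20 overlapping bigram windows for "but know":
  position 2–3: but know
  position 7–8: but know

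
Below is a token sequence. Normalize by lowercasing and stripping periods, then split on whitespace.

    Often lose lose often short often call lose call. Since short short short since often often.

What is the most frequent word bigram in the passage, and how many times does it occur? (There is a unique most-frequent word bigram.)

"short short", 2 times

Bigram frequencies (highest first):
  short short: 2
  often lose: 1
  lose lose: 1
  lose often: 1
  often short: 1
  short often: 1
  … (8 more, each ≤ 1)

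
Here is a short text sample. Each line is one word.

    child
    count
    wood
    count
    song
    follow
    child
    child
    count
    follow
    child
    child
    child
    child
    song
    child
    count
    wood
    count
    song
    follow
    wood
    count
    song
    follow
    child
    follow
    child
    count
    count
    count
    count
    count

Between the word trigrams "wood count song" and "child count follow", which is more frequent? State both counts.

"wood count song" (3 vs 1)

"wood count song": 3 occurrences
"child count follow": 1 occurrence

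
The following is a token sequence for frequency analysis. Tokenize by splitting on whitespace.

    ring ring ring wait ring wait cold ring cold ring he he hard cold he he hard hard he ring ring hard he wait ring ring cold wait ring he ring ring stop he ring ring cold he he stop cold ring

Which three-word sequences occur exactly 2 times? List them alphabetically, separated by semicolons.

Trigram counts meeting the condition (exactly 2 times):
  cold he he: 2
  he he hard: 2
  ring ring cold: 2

cold he he; he he hard; ring ring cold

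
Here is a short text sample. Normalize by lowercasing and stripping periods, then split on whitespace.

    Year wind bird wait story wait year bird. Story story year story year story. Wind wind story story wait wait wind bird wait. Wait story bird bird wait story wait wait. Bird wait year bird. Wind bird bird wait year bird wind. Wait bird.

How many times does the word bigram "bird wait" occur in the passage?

5

Scanning the 43 overlapping bigram windows for "bird wait":
  position 3–4: bird wait
  position 22–23: bird wait
  position 27–28: bird wait
  position 32–33: bird wait
  position 38–39: bird wait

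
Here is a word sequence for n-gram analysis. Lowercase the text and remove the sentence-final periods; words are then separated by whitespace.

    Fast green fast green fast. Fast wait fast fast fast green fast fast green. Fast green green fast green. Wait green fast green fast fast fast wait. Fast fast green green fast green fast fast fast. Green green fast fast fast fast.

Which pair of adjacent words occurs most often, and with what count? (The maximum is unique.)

"fast fast", 12 times

Bigram frequencies (highest first):
  fast fast: 12
  fast green: 10
  green fast: 10
  green green: 3
  fast wait: 2
  wait fast: 2
  … (2 more, each ≤ 1)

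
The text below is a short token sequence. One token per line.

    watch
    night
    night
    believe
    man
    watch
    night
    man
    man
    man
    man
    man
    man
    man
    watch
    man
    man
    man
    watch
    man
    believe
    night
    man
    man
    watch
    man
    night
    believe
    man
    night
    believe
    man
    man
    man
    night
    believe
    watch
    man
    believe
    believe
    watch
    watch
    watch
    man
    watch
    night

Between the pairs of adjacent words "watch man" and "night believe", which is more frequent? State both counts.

"watch man": 5 occurrences
"night believe": 4 occurrences

"watch man" (5 vs 4)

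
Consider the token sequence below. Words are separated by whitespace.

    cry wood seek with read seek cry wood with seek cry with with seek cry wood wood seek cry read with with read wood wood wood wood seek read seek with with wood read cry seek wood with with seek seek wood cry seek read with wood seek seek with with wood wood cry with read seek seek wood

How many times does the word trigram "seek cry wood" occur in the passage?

Scanning the 57 overlapping trigram windows for "seek cry wood":
  position 6–8: seek cry wood
  position 14–16: seek cry wood

2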